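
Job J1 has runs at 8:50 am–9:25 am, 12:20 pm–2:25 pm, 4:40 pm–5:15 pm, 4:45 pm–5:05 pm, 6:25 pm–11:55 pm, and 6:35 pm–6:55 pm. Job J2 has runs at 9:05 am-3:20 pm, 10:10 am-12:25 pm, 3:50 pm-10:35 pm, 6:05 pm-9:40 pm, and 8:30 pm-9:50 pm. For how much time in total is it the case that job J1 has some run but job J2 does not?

1 h 35 min

A, merged: 8:50 am-9:25 am, 12:20 pm-2:25 pm, 4:40 pm-5:15 pm, 6:25 pm-11:55 pm.
B, merged: 9:05 am-3:20 pm, 3:50 pm-10:35 pm.
A \ B = 8:50 am-9:05 am, 10:35 pm-11:55 pm.
Total: 15 min + 1 h 20 min = 1 h 35 min.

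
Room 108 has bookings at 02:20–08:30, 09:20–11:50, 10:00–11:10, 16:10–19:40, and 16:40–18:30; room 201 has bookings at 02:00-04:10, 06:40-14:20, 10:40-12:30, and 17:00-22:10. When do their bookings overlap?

First set merges to 02:20-08:30, 09:20-11:50, 16:10-19:40.
Second set merges to 02:00-04:10, 06:40-14:20, 17:00-22:10.
02:20-08:30 ∩ B → 02:20-04:10, 06:40-08:30.
09:20-11:50 ∩ B → 09:20-11:50.
16:10-19:40 ∩ B → 17:00-19:40.

02:20-04:10, 06:40-08:30, 09:20-11:50, 17:00-19:40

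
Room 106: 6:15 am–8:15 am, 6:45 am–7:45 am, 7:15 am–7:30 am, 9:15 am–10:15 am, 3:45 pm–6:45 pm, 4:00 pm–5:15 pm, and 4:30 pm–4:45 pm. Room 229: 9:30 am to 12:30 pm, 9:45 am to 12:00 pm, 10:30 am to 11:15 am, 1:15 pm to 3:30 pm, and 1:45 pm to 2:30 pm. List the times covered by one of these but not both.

First set merges to 6:15 am–8:15 am, 9:15 am–10:15 am, 3:45 pm–6:45 pm.
Second set merges to 9:30 am–12:30 pm, 1:15 pm–3:30 pm.
A but not B: 6:15 am–8:15 am, 9:15 am–9:30 am, 3:45 pm–6:45 pm.
B but not A: 10:15 am–12:30 pm, 1:15 pm–3:30 pm.
Combining gives A △ B.

6:15 am–8:15 am, 9:15 am–9:30 am, 10:15 am–12:30 pm, 1:15 pm–3:30 pm, 3:45 pm–6:45 pm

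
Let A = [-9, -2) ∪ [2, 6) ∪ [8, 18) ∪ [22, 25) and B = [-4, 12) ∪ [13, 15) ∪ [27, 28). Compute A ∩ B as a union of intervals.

[-4, -2) ∪ [2, 6) ∪ [8, 12) ∪ [13, 15)

[-9, -2) overlaps B on [-4, -2).
[2, 6) overlaps B on [2, 6).
[8, 18) overlaps B on [8, 12), [13, 15).
[22, 25) falls entirely outside B.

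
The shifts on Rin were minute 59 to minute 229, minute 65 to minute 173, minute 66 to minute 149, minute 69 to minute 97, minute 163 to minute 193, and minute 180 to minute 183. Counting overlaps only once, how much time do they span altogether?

170 minutes

Merged: minute 59 to minute 229.
Length: 170 minutes.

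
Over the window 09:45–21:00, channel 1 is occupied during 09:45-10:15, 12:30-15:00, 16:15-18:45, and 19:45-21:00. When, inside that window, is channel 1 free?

10:15–12:30, 15:00–16:15, 18:45–19:45

The merged coverage is 09:45–10:15, 12:30–15:00, 16:15–18:45, 19:45–21:00.
Uncovered inside 09:45–21:00: 10:15–12:30, 15:00–16:15, 18:45–19:45.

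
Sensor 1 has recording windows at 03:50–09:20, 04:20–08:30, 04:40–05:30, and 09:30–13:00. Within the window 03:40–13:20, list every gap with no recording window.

Covered (merged): 03:50–09:20, 09:30–13:00.
Complement within 03:40–13:20: 03:40–03:50, 09:20–09:30, 13:00–13:20.

03:40–03:50, 09:20–09:30, 13:00–13:20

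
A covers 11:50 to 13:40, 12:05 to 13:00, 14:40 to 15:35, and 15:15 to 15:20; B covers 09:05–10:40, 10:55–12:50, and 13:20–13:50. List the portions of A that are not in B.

A, merged: 11:50–13:40, 14:40–15:35.
11:50–13:40 minus B → 12:50–13:20.
14:40–15:35: no B overlap → unchanged.

12:50–13:20, 14:40–15:35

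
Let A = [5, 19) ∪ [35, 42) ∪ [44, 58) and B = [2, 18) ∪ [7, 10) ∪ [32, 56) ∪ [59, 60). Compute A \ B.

Second set merges to [2, 18), [32, 56), [59, 60).
[5, 19) minus B → [18, 19).
[35, 42): fully covered by B → removed.
[44, 58) minus B → [56, 58).

[18, 19) ∪ [56, 58)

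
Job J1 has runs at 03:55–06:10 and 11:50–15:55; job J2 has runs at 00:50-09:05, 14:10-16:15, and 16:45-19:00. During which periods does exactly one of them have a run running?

00:50–03:55, 06:10–09:05, 11:50–14:10, 15:55–16:15, 16:45–19:00

A but not B: 11:50–14:10.
B but not A: 00:50–03:55, 06:10–09:05, 15:55–16:15, 16:45–19:00.
Combining gives A △ B.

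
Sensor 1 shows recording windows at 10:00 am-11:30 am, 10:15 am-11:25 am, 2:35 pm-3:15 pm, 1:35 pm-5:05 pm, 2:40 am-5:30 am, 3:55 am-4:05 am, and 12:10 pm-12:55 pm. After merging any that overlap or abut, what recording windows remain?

Sort by start: 2:40 am-5:30 am, 3:55 am-4:05 am, 10:00 am-11:30 am, 10:15 am-11:25 am, 12:10 pm-12:55 pm, 1:35 pm-5:05 pm, 2:35 pm-3:15 pm.
3:55 am-4:05 am overlaps/touches 2:40 am-5:30 am → extend to 2:40 am-5:30 am.
10:00 am-11:30 am is disjoint → start new block.
10:15 am-11:25 am overlaps/touches 10:00 am-11:30 am → extend to 10:00 am-11:30 am.
12:10 pm-12:55 pm is disjoint → start new block.
1:35 pm-5:05 pm is disjoint → start new block.
2:35 pm-3:15 pm overlaps/touches 1:35 pm-5:05 pm → extend to 1:35 pm-5:05 pm.

2:40 am-5:30 am, 10:00 am-11:30 am, 12:10 pm-12:55 pm, 1:35 pm-5:05 pm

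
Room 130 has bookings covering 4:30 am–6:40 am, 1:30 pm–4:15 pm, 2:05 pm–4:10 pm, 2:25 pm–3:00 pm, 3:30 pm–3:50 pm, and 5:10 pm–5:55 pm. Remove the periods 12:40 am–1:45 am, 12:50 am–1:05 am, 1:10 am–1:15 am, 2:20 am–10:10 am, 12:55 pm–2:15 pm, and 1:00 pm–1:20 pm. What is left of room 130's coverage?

Merge the first list: 4:30 am–6:40 am, 1:30 pm–4:15 pm, 5:10 pm–5:55 pm.
Merge the second list: 12:40 am–1:45 am, 2:20 am–10:10 am, 12:55 pm–2:15 pm.
4:30 am–6:40 am lies entirely inside B → drops out.
1:30 pm–4:15 pm with B removed leaves 2:15 pm–4:15 pm.
5:10 pm–5:55 pm is untouched.

2:15 pm–4:15 pm, 5:10 pm–5:55 pm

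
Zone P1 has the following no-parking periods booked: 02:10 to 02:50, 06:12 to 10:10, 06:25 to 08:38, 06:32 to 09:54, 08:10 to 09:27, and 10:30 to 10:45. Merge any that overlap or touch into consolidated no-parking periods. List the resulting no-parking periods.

02:10–02:50, 06:12–10:10, 10:30–10:45

06:12–10:10 is disjoint → start new block.
06:25–08:38 overlaps/touches 06:12–10:10 → extend to 06:12–10:10.
06:32–09:54 overlaps/touches 06:12–10:10 → extend to 06:12–10:10.
08:10–09:27 overlaps/touches 06:12–10:10 → extend to 06:12–10:10.
10:30–10:45 is disjoint → start new block.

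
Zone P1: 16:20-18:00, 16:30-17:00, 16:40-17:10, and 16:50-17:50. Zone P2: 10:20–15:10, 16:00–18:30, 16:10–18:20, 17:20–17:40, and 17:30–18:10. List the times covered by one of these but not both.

First set merges to 16:20–18:00.
Second set merges to 10:20–15:10, 16:00–18:30.
A \ B = none.
B \ A = 10:20–15:10, 16:00–16:20, 18:00–18:30.
Union of the two gives the symmetric difference.

10:20–15:10, 16:00–16:20, 18:00–18:30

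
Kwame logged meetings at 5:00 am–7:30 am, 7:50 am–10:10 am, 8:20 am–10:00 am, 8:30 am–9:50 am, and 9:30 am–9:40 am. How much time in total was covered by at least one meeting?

Merged: 5:00 am-7:30 am, 7:50 am-10:10 am.
Lengths: 2 h 30 min + 2 h 20 min = 4 h 50 min.

4 h 50 min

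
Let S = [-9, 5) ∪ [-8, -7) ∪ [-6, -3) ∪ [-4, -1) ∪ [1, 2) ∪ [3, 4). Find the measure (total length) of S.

Merged: [-9, 5).
Length: 14.

14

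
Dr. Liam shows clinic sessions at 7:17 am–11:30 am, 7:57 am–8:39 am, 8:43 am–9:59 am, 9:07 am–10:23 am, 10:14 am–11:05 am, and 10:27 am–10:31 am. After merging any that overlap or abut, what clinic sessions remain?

7:17 am–11:30 am

7:57 am–8:39 am overlaps/touches 7:17 am–11:30 am → extend to 7:17 am–11:30 am.
8:43 am–9:59 am overlaps/touches 7:17 am–11:30 am → extend to 7:17 am–11:30 am.
9:07 am–10:23 am overlaps/touches 7:17 am–11:30 am → extend to 7:17 am–11:30 am.
10:14 am–11:05 am overlaps/touches 7:17 am–11:30 am → extend to 7:17 am–11:30 am.
10:27 am–10:31 am overlaps/touches 7:17 am–11:30 am → extend to 7:17 am–11:30 am.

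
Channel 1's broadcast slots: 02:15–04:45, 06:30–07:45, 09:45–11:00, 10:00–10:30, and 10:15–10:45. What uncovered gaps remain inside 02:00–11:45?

Covered (merged): 02:15–04:45, 06:30–07:45, 09:45–11:00.
Complement within 02:00–11:45: 02:00–02:15, 04:45–06:30, 07:45–09:45, 11:00–11:45.

02:00–02:15, 04:45–06:30, 07:45–09:45, 11:00–11:45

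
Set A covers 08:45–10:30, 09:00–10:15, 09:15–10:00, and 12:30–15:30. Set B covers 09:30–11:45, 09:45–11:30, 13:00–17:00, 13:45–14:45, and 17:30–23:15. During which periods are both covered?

09:30–10:30, 13:00–15:30

First set merges to 08:45–10:30, 12:30–15:30.
Second set merges to 09:30–11:45, 13:00–17:00, 17:30–23:15.
08:45–10:30 overlaps B on 09:30–10:30.
12:30–15:30 overlaps B on 13:00–15:30.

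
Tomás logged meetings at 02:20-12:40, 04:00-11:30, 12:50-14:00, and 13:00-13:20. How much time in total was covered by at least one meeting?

11 h 30 min

Merged: 02:20–12:40, 12:50–14:00.
Lengths: 10 h 20 min + 1 h 10 min = 11 h 30 min.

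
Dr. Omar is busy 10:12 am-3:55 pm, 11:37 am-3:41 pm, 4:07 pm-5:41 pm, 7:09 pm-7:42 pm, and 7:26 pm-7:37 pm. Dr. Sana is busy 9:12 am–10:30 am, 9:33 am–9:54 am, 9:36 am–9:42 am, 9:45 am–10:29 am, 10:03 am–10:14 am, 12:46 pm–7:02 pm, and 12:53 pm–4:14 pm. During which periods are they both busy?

First set merges to 10:12 am–3:55 pm, 4:07 pm–5:41 pm, 7:09 pm–7:42 pm.
Second set merges to 9:12 am–10:30 am, 12:46 pm–7:02 pm.
10:12 am–3:55 pm overlaps B on 10:12 am–10:30 am, 12:46 pm–3:55 pm.
4:07 pm–5:41 pm overlaps B on 4:07 pm–5:41 pm.
7:09 pm–7:42 pm falls entirely outside B.

10:12 am–10:30 am, 12:46 pm–3:55 pm, 4:07 pm–5:41 pm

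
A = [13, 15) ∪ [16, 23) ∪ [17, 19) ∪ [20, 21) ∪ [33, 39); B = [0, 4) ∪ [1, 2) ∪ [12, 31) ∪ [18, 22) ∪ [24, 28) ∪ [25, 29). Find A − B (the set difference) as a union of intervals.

[33, 39)

Merge the first list: [13, 15), [16, 23), [33, 39).
Merge the second list: [0, 4), [12, 31).
[13, 15): entirely removed.
[16, 23): entirely removed.
[33, 39): nothing removed.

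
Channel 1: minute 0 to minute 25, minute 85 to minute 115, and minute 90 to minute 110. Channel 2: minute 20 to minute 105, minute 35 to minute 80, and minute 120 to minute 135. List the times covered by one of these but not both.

minute 0 to minute 20, minute 25 to minute 85, minute 105 to minute 115, minute 120 to minute 135

First set merges to minute 0 to minute 25, minute 85 to minute 115.
Second set merges to minute 20 to minute 105, minute 120 to minute 135.
A but not B: minute 0 to minute 20, minute 105 to minute 115.
B but not A: minute 25 to minute 85, minute 120 to minute 135.
Combining gives A △ B.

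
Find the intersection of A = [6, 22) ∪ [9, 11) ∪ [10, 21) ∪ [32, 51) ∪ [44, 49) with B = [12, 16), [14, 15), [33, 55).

[12, 16) ∪ [33, 51)

First set merges to [6, 22), [32, 51).
Second set merges to [12, 16), [33, 55).
[6, 22) overlaps B on [12, 16).
[32, 51) overlaps B on [33, 51).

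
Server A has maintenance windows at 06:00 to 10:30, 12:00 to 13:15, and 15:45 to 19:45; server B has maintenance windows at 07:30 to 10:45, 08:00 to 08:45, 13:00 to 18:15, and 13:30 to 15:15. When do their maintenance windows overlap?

07:30–10:30, 13:00–13:15, 15:45–18:15

B, merged: 07:30–10:45, 13:00–18:15.
06:00–10:30 meets the second set on 07:30–10:30.
12:00–13:15 meets the second set on 13:00–13:15.
15:45–19:45 meets the second set on 15:45–18:15.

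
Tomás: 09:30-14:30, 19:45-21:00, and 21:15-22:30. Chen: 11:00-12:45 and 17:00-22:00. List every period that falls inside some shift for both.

11:00–12:45, 19:45–21:00, 21:15–22:00

09:30–14:30 ∩ B → 11:00–12:45.
19:45–21:00 ∩ B → 19:45–21:00.
21:15–22:30 ∩ B → 21:15–22:00.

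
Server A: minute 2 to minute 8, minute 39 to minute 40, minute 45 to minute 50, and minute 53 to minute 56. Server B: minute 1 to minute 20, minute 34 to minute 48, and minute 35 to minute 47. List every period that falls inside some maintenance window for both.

minute 2 to minute 8, minute 39 to minute 40, minute 45 to minute 48

Merge the second list: minute 1 to minute 20, minute 34 to minute 48.
minute 2 to minute 8 overlaps B on minute 2 to minute 8.
minute 39 to minute 40 overlaps B on minute 39 to minute 40.
minute 45 to minute 50 overlaps B on minute 45 to minute 48.
minute 53 to minute 56 falls entirely outside B.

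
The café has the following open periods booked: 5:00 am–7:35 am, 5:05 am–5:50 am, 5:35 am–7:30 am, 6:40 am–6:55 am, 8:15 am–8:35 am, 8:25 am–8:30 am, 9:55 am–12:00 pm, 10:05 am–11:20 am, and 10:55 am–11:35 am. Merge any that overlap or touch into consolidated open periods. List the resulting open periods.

5:00 am–7:35 am, 8:15 am–8:35 am, 9:55 am–12:00 pm

5:05 am–5:50 am overlaps/touches 5:00 am–7:35 am → extend to 5:00 am–7:35 am.
5:35 am–7:30 am overlaps/touches 5:00 am–7:35 am → extend to 5:00 am–7:35 am.
6:40 am–6:55 am overlaps/touches 5:00 am–7:35 am → extend to 5:00 am–7:35 am.
8:15 am–8:35 am is disjoint → start new block.
8:25 am–8:30 am overlaps/touches 8:15 am–8:35 am → extend to 8:15 am–8:35 am.
9:55 am–12:00 pm is disjoint → start new block.
10:05 am–11:20 am overlaps/touches 9:55 am–12:00 pm → extend to 9:55 am–12:00 pm.
10:55 am–11:35 am overlaps/touches 9:55 am–12:00 pm → extend to 9:55 am–12:00 pm.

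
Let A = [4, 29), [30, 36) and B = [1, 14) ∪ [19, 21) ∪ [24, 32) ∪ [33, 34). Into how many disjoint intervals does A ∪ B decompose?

1

A ∪ B = [1, 36).
That is 1 disjoint piece.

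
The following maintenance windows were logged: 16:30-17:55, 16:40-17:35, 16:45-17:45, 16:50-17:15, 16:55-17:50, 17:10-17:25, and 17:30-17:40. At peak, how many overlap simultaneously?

Sweep endpoints in order; track running count of active intervals.
Peak of 6 reached at 17:10.

6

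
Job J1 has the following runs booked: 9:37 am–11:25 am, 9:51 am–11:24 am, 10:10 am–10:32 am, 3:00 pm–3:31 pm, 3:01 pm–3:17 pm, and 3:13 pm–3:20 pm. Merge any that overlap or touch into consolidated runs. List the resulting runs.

9:51 am-11:24 am overlaps/touches 9:37 am-11:25 am → extend to 9:37 am-11:25 am.
10:10 am-10:32 am overlaps/touches 9:37 am-11:25 am → extend to 9:37 am-11:25 am.
3:00 pm-3:31 pm is disjoint → start new block.
3:01 pm-3:17 pm overlaps/touches 3:00 pm-3:31 pm → extend to 3:00 pm-3:31 pm.
3:13 pm-3:20 pm overlaps/touches 3:00 pm-3:31 pm → extend to 3:00 pm-3:31 pm.

9:37 am-11:25 am, 3:00 pm-3:31 pm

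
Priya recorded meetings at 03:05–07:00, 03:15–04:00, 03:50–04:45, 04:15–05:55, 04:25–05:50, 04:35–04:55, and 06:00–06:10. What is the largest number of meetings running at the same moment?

5

Sweep endpoints in order; track running count of active intervals.
Peak of 5 reached at 04:35.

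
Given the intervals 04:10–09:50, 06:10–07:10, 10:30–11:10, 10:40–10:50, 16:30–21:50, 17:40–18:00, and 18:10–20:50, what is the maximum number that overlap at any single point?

2

Walk the sorted start/end points keeping a running depth.
The depth first hits 2 at 06:10.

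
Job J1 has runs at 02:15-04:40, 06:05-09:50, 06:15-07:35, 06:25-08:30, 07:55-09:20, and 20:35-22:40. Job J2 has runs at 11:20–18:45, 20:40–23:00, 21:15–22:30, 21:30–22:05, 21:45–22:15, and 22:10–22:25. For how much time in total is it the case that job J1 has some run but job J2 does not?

6 h 15 min

A, merged: 02:15-04:40, 06:05-09:50, 20:35-22:40.
B, merged: 11:20-18:45, 20:40-23:00.
A \ B = 02:15-04:40, 06:05-09:50, 20:35-20:40.
Total: 2 h 25 min + 3 h 45 min + 5 min = 6 h 15 min.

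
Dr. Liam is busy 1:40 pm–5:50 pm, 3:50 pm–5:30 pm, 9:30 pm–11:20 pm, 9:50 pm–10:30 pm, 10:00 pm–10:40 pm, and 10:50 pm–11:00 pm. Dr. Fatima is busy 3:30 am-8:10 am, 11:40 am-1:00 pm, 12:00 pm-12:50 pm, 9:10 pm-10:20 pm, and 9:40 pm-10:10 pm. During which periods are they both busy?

A, merged: 1:40 pm–5:50 pm, 9:30 pm–11:20 pm.
B, merged: 3:30 am–8:10 am, 11:40 am–1:00 pm, 9:10 pm–10:20 pm.
1:40 pm–5:50 pm meets no B interval.
9:30 pm–11:20 pm ∩ B → 9:30 pm–10:20 pm.

9:30 pm–10:20 pm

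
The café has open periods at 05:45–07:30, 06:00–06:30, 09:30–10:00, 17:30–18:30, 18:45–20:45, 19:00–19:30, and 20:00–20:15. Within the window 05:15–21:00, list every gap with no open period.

After merging, the occupied span is 05:45–07:30, 09:30–10:00, 17:30–18:30, 18:45–20:45.
Gaps within 05:15–21:00: 05:15–05:45, 07:30–09:30, 10:00–17:30, 18:30–18:45, 20:45–21:00.

05:15–05:45, 07:30–09:30, 10:00–17:30, 18:30–18:45, 20:45–21:00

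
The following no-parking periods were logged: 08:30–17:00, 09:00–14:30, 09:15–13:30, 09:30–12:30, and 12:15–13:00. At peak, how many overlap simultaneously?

5

At 12:15, 5 of the intervals are simultaneously active.
No point has more.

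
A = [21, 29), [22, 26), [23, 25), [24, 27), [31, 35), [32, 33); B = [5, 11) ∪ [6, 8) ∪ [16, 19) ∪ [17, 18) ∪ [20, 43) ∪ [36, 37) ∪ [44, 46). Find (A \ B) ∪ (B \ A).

[5, 11) ∪ [16, 19) ∪ [20, 21) ∪ [29, 31) ∪ [35, 43) ∪ [44, 46)

First set merges to [21, 29), [31, 35).
Second set merges to [5, 11), [16, 19), [20, 43), [44, 46).
A \ B = none.
B \ A = [5, 11), [16, 19), [20, 21), [29, 31), [35, 43), [44, 46).
Union of the two gives the symmetric difference.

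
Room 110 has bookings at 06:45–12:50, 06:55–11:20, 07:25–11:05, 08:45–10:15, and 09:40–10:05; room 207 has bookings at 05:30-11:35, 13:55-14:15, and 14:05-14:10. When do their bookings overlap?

First set merges to 06:45–12:50.
Second set merges to 05:30–11:35, 13:55–14:15.
06:45–12:50 overlaps B on 06:45–11:35.

06:45–11:35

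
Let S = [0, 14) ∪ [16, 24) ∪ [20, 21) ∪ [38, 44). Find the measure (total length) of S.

Merged: [0, 14), [16, 24), [38, 44).
Lengths: 14 + 8 + 6 = 28.

28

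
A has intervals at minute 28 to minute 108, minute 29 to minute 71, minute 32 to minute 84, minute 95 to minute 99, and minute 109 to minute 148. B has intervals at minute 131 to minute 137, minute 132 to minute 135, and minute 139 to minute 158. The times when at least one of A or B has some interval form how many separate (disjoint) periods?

2

Merge the first list: minute 28 to minute 108, minute 109 to minute 148.
Merge the second list: minute 131 to minute 137, minute 139 to minute 158.
A ∪ B = minute 28 to minute 108, minute 109 to minute 158.
That is 2 disjoint pieces.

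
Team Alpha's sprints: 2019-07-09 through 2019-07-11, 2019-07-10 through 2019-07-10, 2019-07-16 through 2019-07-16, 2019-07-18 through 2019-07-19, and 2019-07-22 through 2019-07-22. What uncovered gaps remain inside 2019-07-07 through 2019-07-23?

Covered (merged): 2019-07-09 through 2019-07-11, 2019-07-16 through 2019-07-16, 2019-07-18 through 2019-07-19, 2019-07-22 through 2019-07-22.
Gaps within 2019-07-07 through 2019-07-23: 2019-07-07 through 2019-07-08, 2019-07-12 through 2019-07-15, 2019-07-17 through 2019-07-17, 2019-07-20 through 2019-07-21, 2019-07-23 through 2019-07-23.

2019-07-07 through 2019-07-08, 2019-07-12 through 2019-07-15, 2019-07-17 through 2019-07-17, 2019-07-20 through 2019-07-21, 2019-07-23 through 2019-07-23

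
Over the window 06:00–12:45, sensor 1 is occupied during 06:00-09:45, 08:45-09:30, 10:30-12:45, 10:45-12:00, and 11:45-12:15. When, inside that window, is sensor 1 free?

The merged coverage is 06:00-09:45, 10:30-12:45.
Gaps within 06:00-12:45: 09:45-10:30.

09:45-10:30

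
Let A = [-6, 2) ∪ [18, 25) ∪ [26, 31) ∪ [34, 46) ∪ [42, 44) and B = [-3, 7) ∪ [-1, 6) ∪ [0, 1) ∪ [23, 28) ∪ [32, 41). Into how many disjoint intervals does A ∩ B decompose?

4

A, merged: [-6, 2), [18, 25), [26, 31), [34, 46).
B, merged: [-3, 7), [23, 28), [32, 41).
A ∩ B = [-3, 2), [23, 25), [26, 28), [34, 41).
That is 4 disjoint pieces.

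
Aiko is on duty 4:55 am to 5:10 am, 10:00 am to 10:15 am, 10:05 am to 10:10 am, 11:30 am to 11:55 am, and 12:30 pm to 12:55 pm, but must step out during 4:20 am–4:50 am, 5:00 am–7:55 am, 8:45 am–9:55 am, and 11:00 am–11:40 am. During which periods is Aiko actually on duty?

4:55 am–5:00 am, 10:00 am–10:15 am, 11:40 am–11:55 am, 12:30 pm–12:55 pm

A, merged: 4:55 am–5:10 am, 10:00 am–10:15 am, 11:30 am–11:55 am, 12:30 pm–12:55 pm.
4:55 am–5:10 am with B removed leaves 4:55 am–5:00 am.
10:00 am–10:15 am is untouched.
11:30 am–11:55 am with B removed leaves 11:40 am–11:55 am.
12:30 pm–12:55 pm is untouched.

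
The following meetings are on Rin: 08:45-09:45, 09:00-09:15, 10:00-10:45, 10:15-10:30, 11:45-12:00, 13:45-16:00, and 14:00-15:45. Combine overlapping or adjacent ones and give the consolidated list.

09:00-09:15 overlaps/touches 08:45-09:45 → extend to 08:45-09:45.
10:00-10:45 is disjoint → start new block.
10:15-10:30 overlaps/touches 10:00-10:45 → extend to 10:00-10:45.
11:45-12:00 is disjoint → start new block.
13:45-16:00 is disjoint → start new block.
14:00-15:45 overlaps/touches 13:45-16:00 → extend to 13:45-16:00.

08:45-09:45, 10:00-10:45, 11:45-12:00, 13:45-16:00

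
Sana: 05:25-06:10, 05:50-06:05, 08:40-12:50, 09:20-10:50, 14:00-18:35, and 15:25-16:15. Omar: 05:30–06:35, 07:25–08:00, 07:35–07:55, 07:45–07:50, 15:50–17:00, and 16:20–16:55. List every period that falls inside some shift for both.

05:30-06:10, 15:50-17:00

First set merges to 05:25-06:10, 08:40-12:50, 14:00-18:35.
Second set merges to 05:30-06:35, 07:25-08:00, 15:50-17:00.
05:25-06:10 overlaps B on 05:30-06:10.
08:40-12:50 falls entirely outside B.
14:00-18:35 overlaps B on 15:50-17:00.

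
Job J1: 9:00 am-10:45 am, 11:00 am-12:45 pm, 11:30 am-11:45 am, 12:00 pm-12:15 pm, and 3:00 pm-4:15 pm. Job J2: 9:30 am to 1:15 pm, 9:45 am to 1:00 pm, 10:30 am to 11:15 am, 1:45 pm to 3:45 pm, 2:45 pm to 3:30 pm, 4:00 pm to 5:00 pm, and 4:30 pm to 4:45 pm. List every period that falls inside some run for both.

Merge the first list: 9:00 am-10:45 am, 11:00 am-12:45 pm, 3:00 pm-4:15 pm.
Merge the second list: 9:30 am-1:15 pm, 1:45 pm-3:45 pm, 4:00 pm-5:00 pm.
9:00 am-10:45 am overlaps B on 9:30 am-10:45 am.
11:00 am-12:45 pm overlaps B on 11:00 am-12:45 pm.
3:00 pm-4:15 pm overlaps B on 3:00 pm-3:45 pm, 4:00 pm-4:15 pm.

9:30 am-10:45 am, 11:00 am-12:45 pm, 3:00 pm-3:45 pm, 4:00 pm-4:15 pm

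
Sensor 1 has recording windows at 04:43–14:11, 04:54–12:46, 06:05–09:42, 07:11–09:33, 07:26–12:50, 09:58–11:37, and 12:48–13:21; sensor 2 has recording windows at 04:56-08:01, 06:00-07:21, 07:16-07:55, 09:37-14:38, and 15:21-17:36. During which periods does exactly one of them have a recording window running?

04:43–04:56, 08:01–09:37, 14:11–14:38, 15:21–17:36

First set merges to 04:43–14:11.
Second set merges to 04:56–08:01, 09:37–14:38, 15:21–17:36.
A \ B = 04:43–04:56, 08:01–09:37.
B \ A = 14:11–14:38, 15:21–17:36.
Union of the two gives the symmetric difference.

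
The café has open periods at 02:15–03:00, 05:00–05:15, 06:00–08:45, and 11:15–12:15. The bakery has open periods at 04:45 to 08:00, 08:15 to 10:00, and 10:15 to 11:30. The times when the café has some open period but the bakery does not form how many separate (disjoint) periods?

3

A \ B = 02:15–03:00, 08:00–08:15, 11:30–12:15.
That is 3 disjoint pieces.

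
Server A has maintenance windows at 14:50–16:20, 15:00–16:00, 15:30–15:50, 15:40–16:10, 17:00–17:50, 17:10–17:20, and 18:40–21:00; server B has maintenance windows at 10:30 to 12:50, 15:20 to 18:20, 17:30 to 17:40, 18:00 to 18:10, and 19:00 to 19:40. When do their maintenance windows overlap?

15:20-16:20, 17:00-17:50, 19:00-19:40

First set merges to 14:50-16:20, 17:00-17:50, 18:40-21:00.
Second set merges to 10:30-12:50, 15:20-18:20, 19:00-19:40.
14:50-16:20 overlaps B on 15:20-16:20.
17:00-17:50 overlaps B on 17:00-17:50.
18:40-21:00 overlaps B on 19:00-19:40.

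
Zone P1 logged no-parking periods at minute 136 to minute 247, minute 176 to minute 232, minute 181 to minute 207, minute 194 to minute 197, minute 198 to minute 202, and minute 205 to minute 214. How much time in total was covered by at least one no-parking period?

Merged: minute 136 to minute 247.
Length: 111 minutes.

111 minutes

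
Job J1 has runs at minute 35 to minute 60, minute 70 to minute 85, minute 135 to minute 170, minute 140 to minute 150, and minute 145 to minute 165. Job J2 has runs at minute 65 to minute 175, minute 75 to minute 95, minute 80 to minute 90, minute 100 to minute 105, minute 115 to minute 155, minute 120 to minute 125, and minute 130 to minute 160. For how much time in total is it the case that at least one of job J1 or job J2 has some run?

135 minutes

Merge the first list: minute 35 to minute 60, minute 70 to minute 85, minute 135 to minute 170.
Merge the second list: minute 65 to minute 175.
A ∪ B = minute 35 to minute 60, minute 65 to minute 175.
Total: 25 minutes + 110 minutes = 135 minutes.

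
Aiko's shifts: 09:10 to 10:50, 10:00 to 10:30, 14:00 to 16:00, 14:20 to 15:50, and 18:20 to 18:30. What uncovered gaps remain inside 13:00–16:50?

13:00–14:00, 16:00–16:50

After merging, the occupied span is 09:10–10:50, 14:00–16:00, 18:20–18:30.
Complement within 13:00–16:50: 13:00–14:00, 16:00–16:50.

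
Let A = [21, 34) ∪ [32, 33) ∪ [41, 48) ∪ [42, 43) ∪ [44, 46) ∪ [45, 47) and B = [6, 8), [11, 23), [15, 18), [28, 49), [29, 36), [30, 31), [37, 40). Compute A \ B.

A, merged: [21, 34), [41, 48).
B, merged: [6, 8), [11, 23), [28, 49).
[21, 34) \ B = [23, 28).
[41, 48): entirely removed.

[23, 28)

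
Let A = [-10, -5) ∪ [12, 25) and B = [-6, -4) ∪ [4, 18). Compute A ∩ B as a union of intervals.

[-6, -5) ∪ [12, 18)

[-10, -5) ∩ B → [-6, -5).
[12, 25) ∩ B → [12, 18).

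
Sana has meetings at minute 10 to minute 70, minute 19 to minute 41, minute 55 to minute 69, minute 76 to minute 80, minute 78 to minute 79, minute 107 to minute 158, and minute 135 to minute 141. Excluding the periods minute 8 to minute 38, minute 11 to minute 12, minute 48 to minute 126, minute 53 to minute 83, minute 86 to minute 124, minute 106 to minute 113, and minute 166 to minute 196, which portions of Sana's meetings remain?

minute 38 to minute 48, minute 126 to minute 158

First set merges to minute 10 to minute 70, minute 76 to minute 80, minute 107 to minute 158.
Second set merges to minute 8 to minute 38, minute 48 to minute 126, minute 166 to minute 196.
minute 10 to minute 70 with B removed leaves minute 38 to minute 48.
minute 76 to minute 80 lies entirely inside B → drops out.
minute 107 to minute 158 with B removed leaves minute 126 to minute 158.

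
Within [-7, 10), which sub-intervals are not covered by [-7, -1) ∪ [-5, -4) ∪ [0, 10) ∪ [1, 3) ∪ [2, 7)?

[-1, 0)

After merging, the occupied span is [-7, -1), [0, 10).
Uncovered inside [-7, 10): [-1, 0).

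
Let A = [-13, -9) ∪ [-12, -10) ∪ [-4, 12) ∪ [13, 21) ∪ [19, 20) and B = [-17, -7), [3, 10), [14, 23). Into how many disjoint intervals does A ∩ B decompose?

3

Merge the first list: [-13, -9), [-4, 12), [13, 21).
A ∩ B = [-13, -9), [3, 10), [14, 21).
That is 3 disjoint pieces.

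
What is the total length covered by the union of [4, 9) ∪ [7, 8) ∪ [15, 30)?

20

Merged: [4, 9), [15, 30).
Lengths: 5 + 15 = 20.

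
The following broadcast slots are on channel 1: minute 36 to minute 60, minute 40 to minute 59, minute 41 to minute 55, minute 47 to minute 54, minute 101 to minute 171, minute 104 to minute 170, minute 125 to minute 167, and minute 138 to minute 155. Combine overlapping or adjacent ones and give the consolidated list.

minute 36 to minute 60, minute 101 to minute 171

minute 40 to minute 59 overlaps/touches minute 36 to minute 60 → extend to minute 36 to minute 60.
minute 41 to minute 55 overlaps/touches minute 36 to minute 60 → extend to minute 36 to minute 60.
minute 47 to minute 54 overlaps/touches minute 36 to minute 60 → extend to minute 36 to minute 60.
minute 101 to minute 171 is disjoint → start new block.
minute 104 to minute 170 overlaps/touches minute 101 to minute 171 → extend to minute 101 to minute 171.
minute 125 to minute 167 overlaps/touches minute 101 to minute 171 → extend to minute 101 to minute 171.
minute 138 to minute 155 overlaps/touches minute 101 to minute 171 → extend to minute 101 to minute 171.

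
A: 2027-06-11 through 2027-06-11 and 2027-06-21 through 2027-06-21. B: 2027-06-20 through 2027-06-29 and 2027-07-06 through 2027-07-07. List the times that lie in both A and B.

2027-06-21 through 2027-06-21

2027-06-11 through 2027-06-11 meets no B interval.
2027-06-21 through 2027-06-21 ∩ B → 2027-06-21 through 2027-06-21.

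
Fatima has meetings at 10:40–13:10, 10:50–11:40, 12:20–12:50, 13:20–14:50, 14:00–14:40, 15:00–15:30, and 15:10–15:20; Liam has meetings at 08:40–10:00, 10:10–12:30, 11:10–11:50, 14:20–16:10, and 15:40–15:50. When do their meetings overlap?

10:40–12:30, 14:20–14:50, 15:00–15:30

First set merges to 10:40–13:10, 13:20–14:50, 15:00–15:30.
Second set merges to 08:40–10:00, 10:10–12:30, 14:20–16:10.
10:40–13:10 ∩ B → 10:40–12:30.
13:20–14:50 ∩ B → 14:20–14:50.
15:00–15:30 ∩ B → 15:00–15:30.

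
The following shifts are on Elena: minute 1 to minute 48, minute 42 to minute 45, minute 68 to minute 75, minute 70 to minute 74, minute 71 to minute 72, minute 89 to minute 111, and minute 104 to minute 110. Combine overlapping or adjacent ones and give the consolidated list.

minute 42 to minute 45 overlaps/touches minute 1 to minute 48 → extend to minute 1 to minute 48.
minute 68 to minute 75 is disjoint → start new block.
minute 70 to minute 74 overlaps/touches minute 68 to minute 75 → extend to minute 68 to minute 75.
minute 71 to minute 72 overlaps/touches minute 68 to minute 75 → extend to minute 68 to minute 75.
minute 89 to minute 111 is disjoint → start new block.
minute 104 to minute 110 overlaps/touches minute 89 to minute 111 → extend to minute 89 to minute 111.

minute 1 to minute 48, minute 68 to minute 75, minute 89 to minute 111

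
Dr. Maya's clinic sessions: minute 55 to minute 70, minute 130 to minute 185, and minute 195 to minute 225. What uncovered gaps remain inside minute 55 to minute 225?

minute 70 to minute 130, minute 185 to minute 195

Covered (merged): minute 55 to minute 70, minute 130 to minute 185, minute 195 to minute 225.
Uncovered inside minute 55 to minute 225: minute 70 to minute 130, minute 185 to minute 195.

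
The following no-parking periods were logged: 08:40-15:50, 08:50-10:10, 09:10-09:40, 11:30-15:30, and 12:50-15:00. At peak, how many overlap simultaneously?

3

Sweep endpoints in order; track running count of active intervals.
Peak of 3 reached at 09:10.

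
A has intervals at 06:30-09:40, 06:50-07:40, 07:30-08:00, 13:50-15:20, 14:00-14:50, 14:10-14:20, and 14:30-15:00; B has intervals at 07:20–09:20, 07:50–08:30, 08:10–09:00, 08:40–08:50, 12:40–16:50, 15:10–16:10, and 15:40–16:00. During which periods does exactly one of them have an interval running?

A, merged: 06:30–09:40, 13:50–15:20.
B, merged: 07:20–09:20, 12:40–16:50.
A but not B: 06:30–07:20, 09:20–09:40.
B but not A: 12:40–13:50, 15:20–16:50.
Combining gives A △ B.

06:30–07:20, 09:20–09:40, 12:40–13:50, 15:20–16:50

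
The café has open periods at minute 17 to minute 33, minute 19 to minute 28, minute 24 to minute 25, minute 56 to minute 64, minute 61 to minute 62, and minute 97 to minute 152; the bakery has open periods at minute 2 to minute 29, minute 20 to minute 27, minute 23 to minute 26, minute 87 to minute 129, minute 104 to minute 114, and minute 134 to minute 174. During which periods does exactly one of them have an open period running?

minute 2 to minute 17, minute 29 to minute 33, minute 56 to minute 64, minute 87 to minute 97, minute 129 to minute 134, minute 152 to minute 174

A, merged: minute 17 to minute 33, minute 56 to minute 64, minute 97 to minute 152.
B, merged: minute 2 to minute 29, minute 87 to minute 129, minute 134 to minute 174.
A but not B: minute 29 to minute 33, minute 56 to minute 64, minute 129 to minute 134.
B but not A: minute 2 to minute 17, minute 87 to minute 97, minute 152 to minute 174.
Combining gives A △ B.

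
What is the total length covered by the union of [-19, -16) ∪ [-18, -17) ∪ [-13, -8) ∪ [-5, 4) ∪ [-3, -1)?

Merged: [-19, -16), [-13, -8), [-5, 4).
Lengths: 3 + 5 + 9 = 17.

17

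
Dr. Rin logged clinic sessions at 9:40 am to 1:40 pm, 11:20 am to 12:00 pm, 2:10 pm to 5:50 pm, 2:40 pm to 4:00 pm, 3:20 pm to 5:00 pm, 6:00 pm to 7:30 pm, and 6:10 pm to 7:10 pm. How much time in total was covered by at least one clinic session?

9 h 10 min

Merged: 9:40 am–1:40 pm, 2:10 pm–5:50 pm, 6:00 pm–7:30 pm.
Lengths: 4 h + 3 h 40 min + 1 h 30 min = 9 h 10 min.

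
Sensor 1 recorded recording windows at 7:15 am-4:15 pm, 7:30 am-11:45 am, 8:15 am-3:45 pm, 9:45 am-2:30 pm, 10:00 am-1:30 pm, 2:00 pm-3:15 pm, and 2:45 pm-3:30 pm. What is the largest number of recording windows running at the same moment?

5

At 10:00 am, 5 of the intervals are simultaneously active.
No point has more.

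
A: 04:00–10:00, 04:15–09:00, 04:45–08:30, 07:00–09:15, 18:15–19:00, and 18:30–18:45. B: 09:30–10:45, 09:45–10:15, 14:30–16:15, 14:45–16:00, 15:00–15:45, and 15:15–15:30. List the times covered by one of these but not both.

04:00–09:30, 10:00–10:45, 14:30–16:15, 18:15–19:00

Merge the first list: 04:00–10:00, 18:15–19:00.
Merge the second list: 09:30–10:45, 14:30–16:15.
A but not B: 04:00–09:30, 18:15–19:00.
B but not A: 10:00–10:45, 14:30–16:15.
Combining gives A △ B.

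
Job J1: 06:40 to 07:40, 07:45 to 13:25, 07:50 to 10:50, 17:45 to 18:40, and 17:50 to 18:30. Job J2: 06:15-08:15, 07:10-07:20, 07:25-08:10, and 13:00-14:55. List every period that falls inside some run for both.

06:40–07:40, 07:45–08:15, 13:00–13:25

First set merges to 06:40–07:40, 07:45–13:25, 17:45–18:40.
Second set merges to 06:15–08:15, 13:00–14:55.
06:40–07:40 meets the second set on 06:40–07:40.
07:45–13:25 meets the second set on 07:45–08:15, 13:00–13:25.
17:45–18:40: no overlap with the second set.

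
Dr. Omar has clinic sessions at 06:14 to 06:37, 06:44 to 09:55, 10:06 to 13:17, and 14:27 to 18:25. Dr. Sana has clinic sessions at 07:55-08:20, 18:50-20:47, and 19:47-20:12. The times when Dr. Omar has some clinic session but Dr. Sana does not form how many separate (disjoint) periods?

Merge the second list: 07:55-08:20, 18:50-20:47.
A \ B = 06:14-06:37, 06:44-07:55, 08:20-09:55, 10:06-13:17, 14:27-18:25.
That is 5 disjoint pieces.

5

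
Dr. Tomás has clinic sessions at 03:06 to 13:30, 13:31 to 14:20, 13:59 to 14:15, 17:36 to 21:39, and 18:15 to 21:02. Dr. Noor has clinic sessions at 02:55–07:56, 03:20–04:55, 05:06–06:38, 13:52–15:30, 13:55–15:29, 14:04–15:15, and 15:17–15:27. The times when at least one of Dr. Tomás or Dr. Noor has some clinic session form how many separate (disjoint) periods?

3

First set merges to 03:06–13:30, 13:31–14:20, 17:36–21:39.
Second set merges to 02:55–07:56, 13:52–15:30.
A ∪ B = 02:55–13:30, 13:31–15:30, 17:36–21:39.
That is 3 disjoint pieces.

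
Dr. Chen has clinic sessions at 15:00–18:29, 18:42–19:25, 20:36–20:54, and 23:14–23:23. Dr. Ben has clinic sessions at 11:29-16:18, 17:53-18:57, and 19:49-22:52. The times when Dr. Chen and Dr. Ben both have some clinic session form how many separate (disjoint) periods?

A ∩ B = 15:00–16:18, 17:53–18:29, 18:42–18:57, 20:36–20:54.
That is 4 disjoint pieces.

4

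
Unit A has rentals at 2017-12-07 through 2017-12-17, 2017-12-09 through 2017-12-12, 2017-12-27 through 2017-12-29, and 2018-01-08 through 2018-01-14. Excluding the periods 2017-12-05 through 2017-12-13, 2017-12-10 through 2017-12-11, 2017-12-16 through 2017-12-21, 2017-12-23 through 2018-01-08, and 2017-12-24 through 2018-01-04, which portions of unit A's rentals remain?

Merge the first list: 2017-12-07 through 2017-12-17, 2017-12-27 through 2017-12-29, 2018-01-08 through 2018-01-14.
Merge the second list: 2017-12-05 through 2017-12-13, 2017-12-16 through 2017-12-21, 2017-12-23 through 2018-01-08.
2017-12-07 through 2017-12-17 minus B → 2017-12-14 through 2017-12-15.
2017-12-27 through 2017-12-29: fully covered by B → removed.
2018-01-08 through 2018-01-14 minus B → 2018-01-09 through 2018-01-14.

2017-12-14 through 2017-12-15, 2018-01-09 through 2018-01-14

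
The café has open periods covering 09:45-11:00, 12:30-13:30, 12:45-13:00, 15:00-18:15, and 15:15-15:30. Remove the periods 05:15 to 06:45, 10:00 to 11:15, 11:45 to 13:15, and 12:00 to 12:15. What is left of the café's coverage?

Merge the first list: 09:45-11:00, 12:30-13:30, 15:00-18:15.
Merge the second list: 05:15-06:45, 10:00-11:15, 11:45-13:15.
09:45-11:00 \ B = 09:45-10:00.
12:30-13:30 \ B = 13:15-13:30.
15:00-18:15: nothing removed.

09:45-10:00, 13:15-13:30, 15:00-18:15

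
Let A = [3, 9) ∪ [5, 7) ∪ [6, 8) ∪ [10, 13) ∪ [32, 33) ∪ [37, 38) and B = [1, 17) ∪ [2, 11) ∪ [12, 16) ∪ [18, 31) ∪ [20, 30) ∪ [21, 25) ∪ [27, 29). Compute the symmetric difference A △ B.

[1, 3) ∪ [9, 10) ∪ [13, 17) ∪ [18, 31) ∪ [32, 33) ∪ [37, 38)

Merge the first list: [3, 9), [10, 13), [32, 33), [37, 38).
Merge the second list: [1, 17), [18, 31).
Only in the first: [32, 33), [37, 38).
Only in the second: [1, 3), [9, 10), [13, 17), [18, 31).
Together these are the periods covered by exactly one.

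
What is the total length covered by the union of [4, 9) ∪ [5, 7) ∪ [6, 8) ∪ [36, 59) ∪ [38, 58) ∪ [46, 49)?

Merged: [4, 9), [36, 59).
Lengths: 5 + 23 = 28.

28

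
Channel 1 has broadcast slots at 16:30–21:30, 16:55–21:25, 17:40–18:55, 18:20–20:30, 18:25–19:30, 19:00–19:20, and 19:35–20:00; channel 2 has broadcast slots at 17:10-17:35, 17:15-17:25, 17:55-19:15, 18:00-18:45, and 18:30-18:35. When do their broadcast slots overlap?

17:10-17:35, 17:55-19:15

First set merges to 16:30-21:30.
Second set merges to 17:10-17:35, 17:55-19:15.
16:30-21:30 overlaps B on 17:10-17:35, 17:55-19:15.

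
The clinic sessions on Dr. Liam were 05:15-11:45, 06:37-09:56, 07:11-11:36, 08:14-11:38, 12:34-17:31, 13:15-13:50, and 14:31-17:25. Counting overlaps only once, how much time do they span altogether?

Merged: 05:15-11:45, 12:34-17:31.
Lengths: 6 h 30 min + 4 h 57 min = 11 h 27 min.

11 h 27 min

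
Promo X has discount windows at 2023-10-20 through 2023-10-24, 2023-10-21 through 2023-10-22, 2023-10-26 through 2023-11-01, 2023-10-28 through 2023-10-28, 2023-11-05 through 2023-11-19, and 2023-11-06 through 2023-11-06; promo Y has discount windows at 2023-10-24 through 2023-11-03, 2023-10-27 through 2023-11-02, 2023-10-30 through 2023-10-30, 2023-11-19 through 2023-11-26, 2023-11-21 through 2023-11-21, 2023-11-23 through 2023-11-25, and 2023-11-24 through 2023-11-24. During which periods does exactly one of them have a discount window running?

Merge the first list: 2023-10-20 through 2023-10-24, 2023-10-26 through 2023-11-01, 2023-11-05 through 2023-11-19.
Merge the second list: 2023-10-24 through 2023-11-03, 2023-11-19 through 2023-11-26.
A \ B = 2023-10-20 through 2023-10-23, 2023-11-05 through 2023-11-18.
B \ A = 2023-10-25 through 2023-10-25, 2023-11-02 through 2023-11-03, 2023-11-20 through 2023-11-26.
Union of the two gives the symmetric difference.

2023-10-20 through 2023-10-23, 2023-10-25 through 2023-10-25, 2023-11-02 through 2023-11-03, 2023-11-05 through 2023-11-18, 2023-11-20 through 2023-11-26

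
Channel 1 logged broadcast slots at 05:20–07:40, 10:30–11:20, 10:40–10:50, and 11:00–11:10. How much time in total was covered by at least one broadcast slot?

3 h 10 min

Merged: 05:20-07:40, 10:30-11:20.
Lengths: 2 h 20 min + 50 min = 3 h 10 min.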